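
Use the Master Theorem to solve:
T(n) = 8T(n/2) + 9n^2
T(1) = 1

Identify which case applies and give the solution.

a=8, b=2, f(n)=9n^2. log_2(8) = 3. Since c=2 < 3, Case 1 applies: T(n) = Θ(n^log_b(a)) = O(n^3).

Answer: O(n^3) - Case 1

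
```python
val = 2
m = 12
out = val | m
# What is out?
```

Trace:
`val = 2` → val = 2
`m = 12` → m = 12
`out = val | m` → out = 14
So out = 14

Answer: 14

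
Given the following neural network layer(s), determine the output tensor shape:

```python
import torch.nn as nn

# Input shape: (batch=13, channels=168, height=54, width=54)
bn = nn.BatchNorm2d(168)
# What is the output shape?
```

Input: (13, 168, 54, 54) -> Output: (13, 168, 54, 54)

Answer: (13, 168, 54, 54)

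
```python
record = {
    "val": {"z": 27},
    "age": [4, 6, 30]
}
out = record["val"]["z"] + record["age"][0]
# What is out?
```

Trace:
`record = { ...` → record = {'val': {'z': 27}, 'age': [4, 6, 30]}
`out = record["val"]["z"] + record["age"][0]` → out = 31
So out = 31

Answer: 31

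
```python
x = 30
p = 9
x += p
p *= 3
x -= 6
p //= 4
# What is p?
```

Trace:
`x = 30` → x = 30
`p = 9` → p = 9
`x += p` → x = 39
`p *= 3` → p = 27
`x -= 6` → x = 33
`p //= 4` → p = 6
So p = 6

Answer: 6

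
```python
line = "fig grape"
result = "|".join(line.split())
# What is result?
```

Trace:
`line = "fig grape"` → line = 'fig grape'
`result = "|".join(line.split())` → result = 'fig|grape'
So result = 'fig|grape'

Answer: 'fig|grape'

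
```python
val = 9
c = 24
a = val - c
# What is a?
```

Trace:
`val = 9` → val = 9
`c = 24` → c = 24
`a = val - c` → a = -15
So a = -15

Answer: -15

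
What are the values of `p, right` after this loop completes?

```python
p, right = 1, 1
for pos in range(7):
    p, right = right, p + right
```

Fibonacci: after 7 iterations
`p, right` takes the values: (1, 1) → (1, 2) → (2, 3) → (3, 5) → (5, 8) → (8, 13) → (13, 21) → (21, 34)

Answer: 21, 34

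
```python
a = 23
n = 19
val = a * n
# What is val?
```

Trace:
`a = 23` → a = 23
`n = 19` → n = 19
`val = a * n` → val = 437
So val = 437

Answer: 437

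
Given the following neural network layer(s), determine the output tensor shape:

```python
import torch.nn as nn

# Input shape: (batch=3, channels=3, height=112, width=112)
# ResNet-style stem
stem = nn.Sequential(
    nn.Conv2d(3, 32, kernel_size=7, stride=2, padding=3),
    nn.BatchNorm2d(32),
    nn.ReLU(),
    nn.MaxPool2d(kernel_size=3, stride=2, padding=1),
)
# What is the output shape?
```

Input: (3, 3, 112, 112) -> after Conv2d 7x7 stride=2: (3, 32, 56, 56) -> Output: (3, 32, 28, 28)

Answer: (3, 32, 28, 28)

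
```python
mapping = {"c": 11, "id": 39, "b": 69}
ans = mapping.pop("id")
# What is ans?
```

Trace:
`mapping = {"c": 11, "id": 39, "b": 69}` → mapping = {'c': 11, 'id': 39, 'b': 69}
`ans = mapping.pop("id")` → mapping = {'c': 11, 'b': 69}; ans = 39
So ans = 39

Answer: 39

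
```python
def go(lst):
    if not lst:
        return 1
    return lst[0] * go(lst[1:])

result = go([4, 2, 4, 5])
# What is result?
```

Product over [4, 2, 4, 5] = 4 * 2 * 4 * 5 = 160

Answer: 160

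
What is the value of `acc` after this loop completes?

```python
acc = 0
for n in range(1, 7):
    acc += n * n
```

Sum of squares 1² to 6² = 91
`acc` takes the values: 0 → 1 → 5 → 14 → 30 → 55 → 91

Answer: 91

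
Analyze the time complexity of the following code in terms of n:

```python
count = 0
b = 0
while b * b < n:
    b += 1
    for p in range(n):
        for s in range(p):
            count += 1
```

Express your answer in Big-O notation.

Each loop level contributes: √n × n × n. Multiplying the contributions gives O(n^2√n).

Answer: O(n^2√n)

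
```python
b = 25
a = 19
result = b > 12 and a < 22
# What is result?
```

Trace:
`b = 25` → b = 25
`a = 19` → a = 19
`result = b > 12 and a < 22` → result = True
So result = True

Answer: True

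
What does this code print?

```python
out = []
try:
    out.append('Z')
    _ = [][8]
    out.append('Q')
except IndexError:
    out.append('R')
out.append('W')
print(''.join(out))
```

Execution trace: 'Z' (try body) → 'R' (except IndexError) → 'W' (after the try/except). Output: ZRW

Answer: ZRW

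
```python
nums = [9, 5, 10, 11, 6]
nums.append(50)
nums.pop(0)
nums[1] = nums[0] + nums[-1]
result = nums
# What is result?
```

Trace:
`nums = [9, 5, 10, 11, 6]` → nums = [9, 5, 10, 11, 6]
`nums.append(50)` → nums = [9, 5, 10, 11, 6, 50]
`nums.pop(0)` → nums = [5, 10, 11, 6, 50]
`nums[1] = nums[0] + nums[-1]` → nums = [5, 55, 11, 6, 50]
`result = nums` → result = [5, 55, 11, 6, 50]
So result = [5, 55, 11, 6, 50]

Answer: [5, 55, 11, 6, 50]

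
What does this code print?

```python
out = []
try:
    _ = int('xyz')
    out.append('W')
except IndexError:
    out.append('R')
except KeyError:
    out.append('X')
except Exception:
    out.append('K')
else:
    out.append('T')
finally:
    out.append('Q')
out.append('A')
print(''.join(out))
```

Execution trace: 'K' (except Exception) → 'Q' (finally) → 'A' (after the try/except). Output: KQA

Answer: KQA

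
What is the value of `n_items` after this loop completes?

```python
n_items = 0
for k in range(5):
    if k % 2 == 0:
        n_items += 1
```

Count numbers divisible by 2 in range(5)
`n_items` takes the values: 0 → 1 → 2 → 3

Answer: 3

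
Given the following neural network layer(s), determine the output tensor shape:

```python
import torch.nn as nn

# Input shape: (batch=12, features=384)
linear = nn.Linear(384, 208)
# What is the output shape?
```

Input: (12, 384) -> Output: (12, 208)

Answer: (12, 208)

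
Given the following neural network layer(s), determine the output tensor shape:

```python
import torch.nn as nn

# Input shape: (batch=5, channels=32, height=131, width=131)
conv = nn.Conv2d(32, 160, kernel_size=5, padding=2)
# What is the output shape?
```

Input: (5, 32, 131, 131) -> Output: (5, 160, 131, 131)

Answer: (5, 160, 131, 131)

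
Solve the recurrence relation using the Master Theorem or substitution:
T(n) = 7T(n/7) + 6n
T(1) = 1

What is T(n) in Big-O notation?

By Master Theorem: a=7, b=7, f(n)=6n. Since log_7(7) = 1 and f(n) = Θ(n^1), Case 2 applies. T(n) = O(n log n).

Answer: O(n log n)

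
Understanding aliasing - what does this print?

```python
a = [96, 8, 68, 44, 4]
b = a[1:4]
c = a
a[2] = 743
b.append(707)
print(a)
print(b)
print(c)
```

Key concept: slice vs alias.
Step by step:
`a = [96, 8, 68, 44, 4]` → a = [96, 8, 68, 44, 4]
`b = a[1:4]` → b = [8, 68, 44]
`c = a` → c = [96, 8, 68, 44, 4] (same object as a)
`a[2] = 743` → a = [96, 8, 743, 44, 4] (same object as c); c = [96, 8, 743, 44, 4] (same object as a)
`b.append(707)` → b = [8, 68, 44, 707]
`print(a)` → prints [96, 8, 743, 44, 4]
`print(b)` → prints [8, 68, 44, 707]
`print(c)` → prints [96, 8, 743, 44, 4]

Answer:
[96, 8, 743, 44, 4]
[8, 68, 44, 707]
[96, 8, 743, 44, 4]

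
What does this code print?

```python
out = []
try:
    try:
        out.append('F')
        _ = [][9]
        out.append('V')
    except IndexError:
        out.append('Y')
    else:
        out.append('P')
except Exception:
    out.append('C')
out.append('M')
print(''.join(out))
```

Execution trace: 'F' (inner try body) → 'Y' (inner except IndexError) → 'M' (after the try/except). Output: FYM

Answer: FYM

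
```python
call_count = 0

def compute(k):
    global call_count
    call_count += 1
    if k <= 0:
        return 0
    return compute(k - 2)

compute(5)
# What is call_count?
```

Linear recursion stepping by 2: 4 calls from k=5 down to ≤0.

Answer: 4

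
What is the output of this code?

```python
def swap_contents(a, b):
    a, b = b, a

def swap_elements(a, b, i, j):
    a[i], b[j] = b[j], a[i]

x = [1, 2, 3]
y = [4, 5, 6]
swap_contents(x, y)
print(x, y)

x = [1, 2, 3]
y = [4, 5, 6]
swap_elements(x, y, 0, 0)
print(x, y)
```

Key concept: parameter rebinding vs mutation.
Step by step:
`x = [1, 2, 3]` → x = [1, 2, 3]
`y = [4, 5, 6]` → y = [4, 5, 6]
`swap_contents(x, y)` → no visible change to tracked variables
`print(x, y)` → prints [1, 2, 3] [4, 5, 6]
`x = [1, 2, 3]` → x = [1, 2, 3]
`y = [4, 5, 6]` → y = [4, 5, 6]
`swap_elements(x, y, 0, 0)` → x = [4, 2, 3]; y = [1, 5, 6]
`print(x, y)` → prints [4, 2, 3] [1, 5, 6]

Answer:
[1, 2, 3] [4, 5, 6]
[4, 2, 3] [1, 5, 6]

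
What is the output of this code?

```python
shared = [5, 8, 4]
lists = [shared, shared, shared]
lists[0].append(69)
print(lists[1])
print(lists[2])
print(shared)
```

Key concept: list of same reference.
Step by step:
`shared = [5, 8, 4]` → shared = [5, 8, 4]
`lists = [shared, shared, shared]` → lists = [[5, 8, 4], [5, 8, 4], [5, 8, 4]]
`lists[0].append(69)` → shared = [5, 8, 4, 69]; lists = [[5, 8, 4, 69], [5, 8, 4, 69], [5, 8, 4, 69]]
`print(lists[1])` → prints [5, 8, 4, 69]
`print(lists[2])` → prints [5, 8, 4, 69]
`print(shared)` → prints [5, 8, 4, 69]

Answer:
[5, 8, 4, 69]
[5, 8, 4, 69]
[5, 8, 4, 69]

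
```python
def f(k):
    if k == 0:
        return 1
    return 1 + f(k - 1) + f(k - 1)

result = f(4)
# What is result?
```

f(k) = 1 + 2·f(k-1), f(0)=1. Closed form: (1+1)·2^4 - 1 = 31.

Answer: 31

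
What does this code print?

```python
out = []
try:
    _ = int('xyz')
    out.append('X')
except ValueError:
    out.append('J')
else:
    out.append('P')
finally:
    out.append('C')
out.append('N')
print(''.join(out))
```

Execution trace: 'J' (except ValueError) → 'C' (finally) → 'N' (after the try/except). Output: JCN

Answer: JCN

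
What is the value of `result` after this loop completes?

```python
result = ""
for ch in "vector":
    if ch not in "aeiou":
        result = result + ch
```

Remove vowels from 'vector'
`result` takes the values: "" → "v" → "vc" → "vct" → "vctr"

Answer: "vctr"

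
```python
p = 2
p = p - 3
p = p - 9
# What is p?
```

Trace:
`p = 2` → p = 2
`p = p - 3` → p = -1
`p = p - 9` → p = -10
So p = -10

Answer: -10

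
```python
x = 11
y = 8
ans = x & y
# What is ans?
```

Trace:
`x = 11` → x = 11
`y = 8` → y = 8
`ans = x & y` → ans = 8
So ans = 8

Answer: 8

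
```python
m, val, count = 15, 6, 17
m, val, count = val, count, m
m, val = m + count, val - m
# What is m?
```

Trace:
`m, val, count = 15, 6, 17` → m = 15; val = 6; count = 17
`m, val, count = val, count, m` → m = 6; val = 17; count = 15
`m, val = m + count, val - m` → m = 21; val = 11
So m = 21

Answer: 21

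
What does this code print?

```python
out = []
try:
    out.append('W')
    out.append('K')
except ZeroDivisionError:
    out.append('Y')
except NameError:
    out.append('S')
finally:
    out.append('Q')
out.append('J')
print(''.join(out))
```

Execution trace: 'W' (try body) → 'K' (try body, no exception) → 'Q' (finally) → 'J' (after the try/except). Output: WKQJ

Answer: WKQJ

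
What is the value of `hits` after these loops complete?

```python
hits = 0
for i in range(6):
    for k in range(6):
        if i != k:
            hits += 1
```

6² - 6 (exclude diagonal)
`hits` takes the values: 0 → 1 → 2 → 3 → 4 → 5 → 6 → 7 → 8 → 9 → 10 → 11 → 12 → 13 → 14 → 15 → 16 → 17 → 18 → 19 → 20 → 21 → 22 → 23 → 24 → 25 → 26 → 27 → 28 → 29 → 30

Answer: 30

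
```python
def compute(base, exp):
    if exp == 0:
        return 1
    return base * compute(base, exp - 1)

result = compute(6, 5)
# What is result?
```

compute(6, 5) = 6 * 6 * 6 * 6 * 6 = 7776

Answer: 7776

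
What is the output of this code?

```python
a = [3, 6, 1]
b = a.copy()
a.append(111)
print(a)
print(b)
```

Key concept: list.copy() creates independent copy.
Step by step:
`a = [3, 6, 1]` → a = [3, 6, 1]
`b = a.copy()` → b = [3, 6, 1]
`a.append(111)` → a = [3, 6, 1, 111]
`print(a)` → prints [3, 6, 1, 111]
`print(b)` → prints [3, 6, 1]

Answer:
[3, 6, 1, 111]
[3, 6, 1]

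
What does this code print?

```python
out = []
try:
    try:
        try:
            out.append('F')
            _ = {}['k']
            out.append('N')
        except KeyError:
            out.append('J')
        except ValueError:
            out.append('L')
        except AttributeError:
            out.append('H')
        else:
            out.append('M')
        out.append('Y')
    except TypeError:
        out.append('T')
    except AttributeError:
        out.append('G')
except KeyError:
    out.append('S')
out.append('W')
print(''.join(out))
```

Execution trace: 'F' (inner try body) → 'J' (inner except KeyError) → 'Y' (try body, no exception) → 'W' (after the try/except). Output: FJYW

Answer: FJYW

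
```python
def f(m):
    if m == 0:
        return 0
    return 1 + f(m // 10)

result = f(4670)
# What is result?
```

Count of digits of 4670: 4

Answer: 4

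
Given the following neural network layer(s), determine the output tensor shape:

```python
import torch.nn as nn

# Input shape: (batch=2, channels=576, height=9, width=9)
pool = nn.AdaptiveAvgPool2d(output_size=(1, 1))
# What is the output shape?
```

Input: (2, 576, 9, 9) -> Output: (2, 576, 1, 1)

Answer: (2, 576, 1, 1)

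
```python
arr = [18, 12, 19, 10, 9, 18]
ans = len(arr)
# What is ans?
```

Trace:
`arr = [18, 12, 19, 10, 9, 18]` → arr = [18, 12, 19, 10, 9, 18]
`ans = len(arr)` → ans = 6
So ans = 6

Answer: 6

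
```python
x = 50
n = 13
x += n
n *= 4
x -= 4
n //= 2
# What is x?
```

Trace:
`x = 50` → x = 50
`n = 13` → n = 13
`x += n` → x = 63
`n *= 4` → n = 52
`x -= 4` → x = 59
`n //= 2` → n = 26
So x = 59

Answer: 59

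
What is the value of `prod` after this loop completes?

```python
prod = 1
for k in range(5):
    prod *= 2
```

2^5 = 32
`prod` takes the values: 1 → 2 → 4 → 8 → 16 → 32

Answer: 32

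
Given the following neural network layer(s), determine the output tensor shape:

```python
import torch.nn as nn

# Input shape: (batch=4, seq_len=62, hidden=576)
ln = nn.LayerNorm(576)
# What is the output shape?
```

Input: (4, 62, 576) -> Output: (4, 62, 576)

Answer: (4, 62, 576)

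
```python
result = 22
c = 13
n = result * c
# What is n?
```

Trace:
`result = 22` → result = 22
`c = 13` → c = 13
`n = result * c` → n = 286
So n = 286

Answer: 286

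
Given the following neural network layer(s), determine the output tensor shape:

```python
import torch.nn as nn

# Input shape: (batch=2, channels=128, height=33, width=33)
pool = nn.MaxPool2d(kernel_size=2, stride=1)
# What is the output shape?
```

Input: (2, 128, 33, 33) -> Output: (2, 128, 32, 32)

Answer: (2, 128, 32, 32)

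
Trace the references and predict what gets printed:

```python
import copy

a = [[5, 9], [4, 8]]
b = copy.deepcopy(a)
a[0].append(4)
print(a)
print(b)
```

Key concept: deep copy is fully independent.
Step by step:
`a = [[5, 9], [4, 8]]` → a = [[5, 9], [4, 8]]
`b = copy.deepcopy(a)` → b = [[5, 9], [4, 8]]
`a[0].append(4)` → a = [[5, 9, 4], [4, 8]]
`print(a)` → prints [[5, 9, 4], [4, 8]]
`print(b)` → prints [[5, 9], [4, 8]]

Answer:
[[5, 9, 4], [4, 8]]
[[5, 9], [4, 8]]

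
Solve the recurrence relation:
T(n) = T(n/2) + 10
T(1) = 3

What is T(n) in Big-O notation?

Each step divides n by 2 and adds 10. After log_2(n) steps we reach T(1)=3. So T(n) = 10·log_2(n) + 3 = O(log n).

Answer: O(log n)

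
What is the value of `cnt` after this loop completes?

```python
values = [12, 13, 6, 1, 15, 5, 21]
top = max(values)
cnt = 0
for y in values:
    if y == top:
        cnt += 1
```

Count of max value 21 in [12, 13, 6, 1, 15, 5, 21]
`cnt` takes the values: 0 → 1

Answer: 1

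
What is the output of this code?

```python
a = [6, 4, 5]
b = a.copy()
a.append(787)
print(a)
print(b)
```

Key concept: list.copy() creates independent copy.
Step by step:
`a = [6, 4, 5]` → a = [6, 4, 5]
`b = a.copy()` → b = [6, 4, 5]
`a.append(787)` → a = [6, 4, 5, 787]
`print(a)` → prints [6, 4, 5, 787]
`print(b)` → prints [6, 4, 5]

Answer:
[6, 4, 5, 787]
[6, 4, 5]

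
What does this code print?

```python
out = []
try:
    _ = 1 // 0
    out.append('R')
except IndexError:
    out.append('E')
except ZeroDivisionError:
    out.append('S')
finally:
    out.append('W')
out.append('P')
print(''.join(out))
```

Execution trace: 'S' (except ZeroDivisionError) → 'W' (finally) → 'P' (after the try/except). Output: SWP

Answer: SWP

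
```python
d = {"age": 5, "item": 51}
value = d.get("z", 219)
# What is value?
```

Trace:
`d = {"age": 5, "item": 51}` → d = {'age': 5, 'item': 51}
`value = d.get("z", 219)` → value = 219
So value = 219

Answer: 219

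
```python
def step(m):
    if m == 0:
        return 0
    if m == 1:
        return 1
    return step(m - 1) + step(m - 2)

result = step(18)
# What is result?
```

Build up from base cases: step(0)=0, step(1)=1, step(2)=1, step(3)=2, step(4)=3, step(5)=5, step(6)=8, ..., step(18)=2584

Answer: 2584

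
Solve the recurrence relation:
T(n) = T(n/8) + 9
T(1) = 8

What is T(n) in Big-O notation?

Each step divides n by 8 and adds 9. After log_8(n) steps we reach T(1)=8. So T(n) = 9·log_8(n) + 8 = O(log n).

Answer: O(log n)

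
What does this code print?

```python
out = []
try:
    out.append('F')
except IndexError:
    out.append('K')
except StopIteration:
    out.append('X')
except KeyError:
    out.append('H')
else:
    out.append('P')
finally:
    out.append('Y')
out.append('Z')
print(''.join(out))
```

Execution trace: 'F' (try body, no exception) → 'P' (else) → 'Y' (finally) → 'Z' (after the try/except). Output: FPYZ

Answer: FPYZ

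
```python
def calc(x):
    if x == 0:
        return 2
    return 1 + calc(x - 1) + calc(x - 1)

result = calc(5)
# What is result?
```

calc(x) = 1 + 2·calc(x-1), calc(0)=2. Closed form: (2+1)·2^5 - 1 = 95.

Answer: 95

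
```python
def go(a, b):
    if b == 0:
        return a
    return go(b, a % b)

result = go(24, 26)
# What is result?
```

go(24, 26) -> go(26, 24) -> go(24, 2) -> go(2, 0) -> 2

Answer: 2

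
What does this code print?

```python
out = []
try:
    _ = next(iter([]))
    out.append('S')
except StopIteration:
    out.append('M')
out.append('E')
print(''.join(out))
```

Execution trace: 'M' (except StopIteration) → 'E' (after the try/except). Output: ME

Answer: ME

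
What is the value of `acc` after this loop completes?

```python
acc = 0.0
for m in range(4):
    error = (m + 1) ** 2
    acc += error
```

Sum of squared losses 1² + 2² + ... + 4²
`acc` takes the values: 0.0 → 1.0 → 5.0 → 14.0 → 30.0

Answer: 30.0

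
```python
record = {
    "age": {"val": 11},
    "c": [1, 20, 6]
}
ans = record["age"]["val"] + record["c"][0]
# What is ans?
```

Trace:
`record = { ...` → record = {'age': {'val': 11}, 'c': [1, 20, 6]}
`ans = record["age"]["val"] + record["c"][0]` → ans = 12
So ans = 12

Answer: 12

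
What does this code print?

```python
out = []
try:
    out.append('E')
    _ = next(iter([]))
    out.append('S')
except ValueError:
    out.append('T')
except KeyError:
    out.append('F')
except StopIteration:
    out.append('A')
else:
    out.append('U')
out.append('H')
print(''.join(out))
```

Execution trace: 'E' (try body) → 'A' (except StopIteration) → 'H' (after the try/except). Output: EAH

Answer: EAH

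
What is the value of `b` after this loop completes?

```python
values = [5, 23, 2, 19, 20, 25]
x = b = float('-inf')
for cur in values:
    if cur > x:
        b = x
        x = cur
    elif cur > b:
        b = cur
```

Second largest (with repeats) in [5, 23, 2, 19, 20, 25]
`b` takes the values: -inf → 5 → 19 → 20 → 23

Answer: 23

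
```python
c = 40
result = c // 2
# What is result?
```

Trace:
`c = 40` → c = 40
`result = c // 2` → result = 20
So result = 20

Answer: 20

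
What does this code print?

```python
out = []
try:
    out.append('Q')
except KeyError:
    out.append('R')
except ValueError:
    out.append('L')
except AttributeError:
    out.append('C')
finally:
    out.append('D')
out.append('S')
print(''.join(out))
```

Execution trace: 'Q' (try body, no exception) → 'D' (finally) → 'S' (after the try/except). Output: QDS

Answer: QDS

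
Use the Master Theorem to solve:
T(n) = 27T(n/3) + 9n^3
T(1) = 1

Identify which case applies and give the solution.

a=27, b=3, f(n)=9n^3. log_3(27) = 3. Since c=3 = 3, Case 2 applies: T(n) = Θ(n^log_b(a) · log n) = O(n^3 log n).

Answer: O(n^3 log n) - Case 2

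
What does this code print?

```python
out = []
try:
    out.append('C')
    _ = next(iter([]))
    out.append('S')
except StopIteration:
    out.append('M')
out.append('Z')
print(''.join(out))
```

Execution trace: 'C' (try body) → 'M' (except StopIteration) → 'Z' (after the try/except). Output: CMZ

Answer: CMZ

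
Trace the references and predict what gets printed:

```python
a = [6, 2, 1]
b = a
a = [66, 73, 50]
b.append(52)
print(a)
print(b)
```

Key concept: rebinding vs mutation: a is rebound to a new list, b still points at the original.
Step by step:
`a = [6, 2, 1]` → a = [6, 2, 1]
`b = a` → b = [6, 2, 1] (same object as a)
`a = [66, 73, 50]` → a = [66, 73, 50]
`b.append(52)` → b = [6, 2, 1, 52]
`print(a)` → prints [66, 73, 50]
`print(b)` → prints [6, 2, 1, 52]

Answer:
[66, 73, 50]
[6, 2, 1, 52]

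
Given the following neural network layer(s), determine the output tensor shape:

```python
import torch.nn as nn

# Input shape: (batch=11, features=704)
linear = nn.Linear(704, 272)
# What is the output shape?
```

Input: (11, 704) -> Output: (11, 272)

Answer: (11, 272)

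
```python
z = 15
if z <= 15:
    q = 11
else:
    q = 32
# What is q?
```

Trace:
`z = 15` → z = 15
`if z <= 15: ...` → z <= 15 is True → q = 11
So q = 11

Answer: 11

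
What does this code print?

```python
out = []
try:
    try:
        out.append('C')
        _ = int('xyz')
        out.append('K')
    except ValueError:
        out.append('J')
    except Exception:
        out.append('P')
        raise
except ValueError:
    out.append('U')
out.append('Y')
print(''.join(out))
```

Execution trace: 'C' (inner try body) → 'J' (inner except ValueError) → 'Y' (after the try/except). Output: CJY

Answer: CJY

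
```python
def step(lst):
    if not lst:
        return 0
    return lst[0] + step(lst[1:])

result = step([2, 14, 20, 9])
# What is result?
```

2 + 14 + 20 + 9 + 0 = 45

Answer: 45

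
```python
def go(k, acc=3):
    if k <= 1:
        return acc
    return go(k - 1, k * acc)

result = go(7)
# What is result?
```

Accumulator trace (n, acc): (7, 3) -> (6, 21) -> (5, 126) -> (4, 630) -> (3, 2520) -> (2, 7560) -> (1, 15120) -> return 15120

Answer: 15120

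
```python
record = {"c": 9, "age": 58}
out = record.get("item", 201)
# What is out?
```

Trace:
`record = {"c": 9, "age": 58}` → record = {'c': 9, 'age': 58}
`out = record.get("item", 201)` → out = 201
So out = 201

Answer: 201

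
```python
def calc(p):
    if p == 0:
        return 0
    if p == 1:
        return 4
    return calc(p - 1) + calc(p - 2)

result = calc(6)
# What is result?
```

Build up from base cases: calc(0)=0, calc(1)=4, calc(2)=4, calc(3)=8, calc(4)=12, calc(5)=20, calc(6)=32

Answer: 32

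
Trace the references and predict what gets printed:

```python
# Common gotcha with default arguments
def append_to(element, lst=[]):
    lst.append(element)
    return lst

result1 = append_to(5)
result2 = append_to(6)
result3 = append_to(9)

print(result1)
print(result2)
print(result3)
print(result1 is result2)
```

Key concept: mutable default argument gotcha.
Step by step:
`result1 = append_to(5)` → result1 = [5]
`result2 = append_to(6)` → result1 = [5, 6] (same object as result2); result2 = [5, 6] (same object as result1)
`result3 = append_to(9)` → result1 = [5, 6, 9] (same object as result2, result3); result2 = [5, 6, 9] (same object as result1, result3); result3 = [5, 6, 9] (same object as result1, result2)
`print(result1)` → prints [5, 6, 9]
`print(result2)` → prints [5, 6, 9]
`print(result3)` → prints [5, 6, 9]
`print(result1 is result2)` → prints True

Answer:
[5, 6, 9]
[5, 6, 9]
[5, 6, 9]
True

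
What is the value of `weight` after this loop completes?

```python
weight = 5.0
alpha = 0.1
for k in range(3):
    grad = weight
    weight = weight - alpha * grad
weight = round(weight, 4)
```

Gradient descent: w = 5.0 * (1 - 0.1)^3
`weight` takes the values: 5.0 → 4.5 → 4.05 → 3.645

Answer: 3.645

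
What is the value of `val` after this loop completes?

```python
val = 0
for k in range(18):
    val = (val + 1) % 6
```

Increment mod 6, 18 times = 0
`val` takes the values: 0 → 1 → 2 → 3 → 4 → 5 → 0 → 1 → 2 → 3 → 4 → 5 → 0 → 1 → 2 → 3 → 4 → 5 → 0

Answer: 0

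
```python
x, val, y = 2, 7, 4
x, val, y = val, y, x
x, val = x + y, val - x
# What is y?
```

Trace:
`x, val, y = 2, 7, 4` → x = 2; val = 7; y = 4
`x, val, y = val, y, x` → x = 7; val = 4; y = 2
`x, val = x + y, val - x` → x = 9; val = -3
So y = 2

Answer: 2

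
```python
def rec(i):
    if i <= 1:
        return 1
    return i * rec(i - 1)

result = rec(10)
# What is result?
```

rec(10) = 10 * 9 * 8 * 7 * 6 * 5 * 4 * 3 * 2 * 1 = 3628800

Answer: 3628800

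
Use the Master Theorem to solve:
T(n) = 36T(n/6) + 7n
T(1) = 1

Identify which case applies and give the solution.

a=36, b=6, f(n)=7n. log_6(36) = 2. Since c=1 < 2, Case 1 applies: T(n) = Θ(n^log_b(a)) = O(n^2).

Answer: O(n^2) - Case 1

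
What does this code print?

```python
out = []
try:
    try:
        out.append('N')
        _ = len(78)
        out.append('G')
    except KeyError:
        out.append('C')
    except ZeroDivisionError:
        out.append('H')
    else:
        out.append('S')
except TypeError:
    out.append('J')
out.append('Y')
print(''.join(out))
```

Execution trace: 'N' (try body) → 'J' (outer except TypeError) → 'Y' (after the try/except). Output: NJY

Answer: NJY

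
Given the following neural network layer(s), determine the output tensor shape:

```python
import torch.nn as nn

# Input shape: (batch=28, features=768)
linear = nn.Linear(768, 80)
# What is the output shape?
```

Input: (28, 768) -> Output: (28, 80)

Answer: (28, 80)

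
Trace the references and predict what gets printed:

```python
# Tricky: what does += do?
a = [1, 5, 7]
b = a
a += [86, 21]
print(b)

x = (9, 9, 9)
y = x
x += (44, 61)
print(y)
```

Key concept: += behavior differs for mutable vs immutable.
Step by step:
`a = [1, 5, 7]` → a = [1, 5, 7]
`b = a` → b = [1, 5, 7] (same object as a)
`a += [86, 21]` → a = [1, 5, 7, 86, 21] (same object as b); b = [1, 5, 7, 86, 21] (same object as a)
`print(b)` → prints [1, 5, 7, 86, 21]
`x = (9, 9, 9)` → x = (9, 9, 9)
`y = x` → y = (9, 9, 9)
`x += (44, 61)` → x = (9, 9, 9, 44, 61)
`print(y)` → prints (9, 9, 9)

Answer:
[1, 5, 7, 86, 21]
(9, 9, 9)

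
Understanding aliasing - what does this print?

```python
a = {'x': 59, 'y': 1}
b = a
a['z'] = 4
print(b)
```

Key concept: dict aliasing.
Step by step:
`a = {'x': 59, 'y': 1}` → a = {'x': 59, 'y': 1}
`b = a` → b = {'x': 59, 'y': 1} (same object as a)
`a['z'] = 4` → a = {'x': 59, 'y': 1, 'z': 4} (same object as b); b = {'x': 59, 'y': 1, 'z': 4} (same object as a)
`print(b)` → prints {'x': 59, 'y': 1, 'z': 4}

Answer: {'x': 59, 'y': 1, 'z': 4}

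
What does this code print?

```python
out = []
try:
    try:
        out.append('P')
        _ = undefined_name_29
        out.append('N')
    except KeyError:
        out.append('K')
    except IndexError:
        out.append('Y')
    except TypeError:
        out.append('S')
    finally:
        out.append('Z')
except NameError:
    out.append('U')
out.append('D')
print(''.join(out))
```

Execution trace: 'P' (try body) → 'Z' (finally) → 'U' (outer except NameError) → 'D' (after the try/except). Output: PZUD

Answer: PZUD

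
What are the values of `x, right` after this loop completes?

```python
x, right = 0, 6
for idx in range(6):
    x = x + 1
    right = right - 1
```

x goes 0→6, right goes 6→0
`x, right` takes the values: (0, 6) → (1, 6) → (1, 5) → (2, 5) → (2, 4) → (3, 4) → (3, 3) → (4, 3) → (4, 2) → (5, 2) → (5, 1) → (6, 1) → (6, 0)

Answer: 6, 0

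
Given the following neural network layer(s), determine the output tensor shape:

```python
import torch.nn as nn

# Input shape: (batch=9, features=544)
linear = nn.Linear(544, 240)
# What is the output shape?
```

Input: (9, 544) -> Output: (9, 240)

Answer: (9, 240)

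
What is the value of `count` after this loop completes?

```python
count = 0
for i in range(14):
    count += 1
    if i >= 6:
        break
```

Loop breaks when i reaches 6, count is 7
`count` takes the values: 0 → 1 → 2 → 3 → 4 → 5 → 6 → 7

Answer: 7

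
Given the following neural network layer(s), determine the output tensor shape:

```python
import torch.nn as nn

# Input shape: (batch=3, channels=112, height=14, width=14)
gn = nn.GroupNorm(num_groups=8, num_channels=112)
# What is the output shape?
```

Input: (3, 112, 14, 14) -> Output: (3, 112, 14, 14)

Answer: (3, 112, 14, 14)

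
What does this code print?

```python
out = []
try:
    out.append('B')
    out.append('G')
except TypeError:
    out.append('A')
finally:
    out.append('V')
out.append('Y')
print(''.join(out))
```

Execution trace: 'B' (try body) → 'G' (try body, no exception) → 'V' (finally) → 'Y' (after the try/except). Output: BGVY

Answer: BGVY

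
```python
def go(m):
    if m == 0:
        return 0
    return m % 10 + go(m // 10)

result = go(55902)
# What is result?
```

Sum of digits of 55902: 2 + 0 + 9 + 5 + 5 = 21

Answer: 21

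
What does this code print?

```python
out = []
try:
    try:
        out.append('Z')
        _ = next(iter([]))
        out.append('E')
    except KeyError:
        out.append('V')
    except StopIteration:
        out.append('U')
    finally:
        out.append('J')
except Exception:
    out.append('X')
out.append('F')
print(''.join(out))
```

Execution trace: 'Z' (inner try body) → 'U' (inner except StopIteration) → 'J' (inner finally) → 'F' (after the try/except). Output: ZUJF

Answer: ZUJF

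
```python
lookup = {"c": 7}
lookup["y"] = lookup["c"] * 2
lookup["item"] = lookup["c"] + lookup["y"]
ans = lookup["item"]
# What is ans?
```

Trace:
`lookup = {"c": 7}` → lookup = {'c': 7}
`lookup["y"] = lookup["c"] * 2` → lookup = {'c': 7, 'y': 14}
`lookup["item"] = lookup["c"] + lookup["y"]` → lookup = {'c': 7, 'y': 14, 'item': 21}
`ans = lookup["item"]` → ans = 21
So ans = 21

Answer: 21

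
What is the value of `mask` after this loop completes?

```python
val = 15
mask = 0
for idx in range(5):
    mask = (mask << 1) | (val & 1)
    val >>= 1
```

Reverse lowest 5 bits of 15
`mask` takes the values: 0 → 1 → 3 → 7 → 15 → 30

Answer: 30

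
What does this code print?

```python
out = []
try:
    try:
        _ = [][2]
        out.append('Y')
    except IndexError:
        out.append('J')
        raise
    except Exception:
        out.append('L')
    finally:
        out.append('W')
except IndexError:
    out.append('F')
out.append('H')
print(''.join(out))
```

Execution trace: 'J' (inner except IndexError) → 'W' (inner finally) → 'F' (outer except IndexError) → 'H' (after the try/except). Output: JWFH

Answer: JWFH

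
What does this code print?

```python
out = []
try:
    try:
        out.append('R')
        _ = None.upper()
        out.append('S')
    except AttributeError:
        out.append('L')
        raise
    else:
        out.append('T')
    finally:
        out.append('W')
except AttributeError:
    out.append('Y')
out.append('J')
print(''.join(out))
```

Execution trace: 'R' (inner try body) → 'L' (inner except AttributeError) → 'W' (inner finally) → 'Y' (outer except AttributeError) → 'J' (after the try/except). Output: RLWYJ

Answer: RLWYJ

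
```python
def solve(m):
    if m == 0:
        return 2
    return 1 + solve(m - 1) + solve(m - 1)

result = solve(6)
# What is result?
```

solve(m) = 1 + 2·solve(m-1), solve(0)=2. Closed form: (2+1)·2^6 - 1 = 191.

Answer: 191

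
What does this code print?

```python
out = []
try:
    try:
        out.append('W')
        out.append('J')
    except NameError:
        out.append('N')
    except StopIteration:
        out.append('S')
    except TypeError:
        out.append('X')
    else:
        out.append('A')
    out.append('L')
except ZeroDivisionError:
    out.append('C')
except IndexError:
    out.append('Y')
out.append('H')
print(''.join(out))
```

Execution trace: 'W' (inner try body) → 'J' (inner try body, no exception) → 'A' (inner else) → 'L' (try body, no exception) → 'H' (after the try/except). Output: WJALH

Answer: WJALH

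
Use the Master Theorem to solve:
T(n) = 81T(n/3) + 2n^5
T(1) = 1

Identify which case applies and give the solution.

a=81, b=3, f(n)=2n^5. log_3(81) = 4. Since c=5 > 4 and the regularity condition holds (81(n/3)^5 = (81/3^5)n^5 with 81/3^5 < 1), Case 3 applies: T(n) = Θ(f(n)) = O(n^5).

Answer: O(n^5) - Case 3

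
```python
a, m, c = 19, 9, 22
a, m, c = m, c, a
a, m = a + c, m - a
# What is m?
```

Trace:
`a, m, c = 19, 9, 22` → a = 19; m = 9; c = 22
`a, m, c = m, c, a` → a = 9; m = 22; c = 19
`a, m = a + c, m - a` → a = 28; m = 13
So m = 13

Answer: 13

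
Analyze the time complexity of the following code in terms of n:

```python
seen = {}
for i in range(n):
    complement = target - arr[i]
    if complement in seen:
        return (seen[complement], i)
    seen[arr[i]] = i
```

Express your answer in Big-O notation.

This is Two sum with hash map. Time complexity: O(n).

Answer: O(n)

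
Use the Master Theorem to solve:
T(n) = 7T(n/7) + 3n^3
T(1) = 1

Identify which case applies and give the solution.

a=7, b=7, f(n)=3n^3. log_7(7) = 1. Since c=3 > 1 and the regularity condition holds (7(n/7)^3 = (7/7^3)n^3 with 7/7^3 < 1), Case 3 applies: T(n) = Θ(f(n)) = O(n^3).

Answer: O(n^3) - Case 3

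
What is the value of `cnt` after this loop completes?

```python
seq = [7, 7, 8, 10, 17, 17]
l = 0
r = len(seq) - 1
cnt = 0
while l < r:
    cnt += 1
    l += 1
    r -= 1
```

Iterations until pointers meet (list length 6)
`cnt` takes the values: 0 → 1 → 2 → 3

Answer: 3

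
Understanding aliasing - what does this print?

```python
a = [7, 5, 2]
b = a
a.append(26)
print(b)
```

Key concept: basic list aliasing.
Step by step:
`a = [7, 5, 2]` → a = [7, 5, 2]
`b = a` → b = [7, 5, 2] (same object as a)
`a.append(26)` → a = [7, 5, 2, 26] (same object as b); b = [7, 5, 2, 26] (same object as a)
`print(b)` → prints [7, 5, 2, 26]

Answer: [7, 5, 2, 26]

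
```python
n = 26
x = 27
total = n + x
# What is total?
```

Trace:
`n = 26` → n = 26
`x = 27` → x = 27
`total = n + x` → total = 53
So total = 53

Answer: 53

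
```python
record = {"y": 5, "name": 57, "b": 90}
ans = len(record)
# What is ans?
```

Trace:
`record = {"y": 5, "name": 57, "b": 90}` → record = {'y': 5, 'name': 57, 'b': 90}
`ans = len(record)` → ans = 3
So ans = 3

Answer: 3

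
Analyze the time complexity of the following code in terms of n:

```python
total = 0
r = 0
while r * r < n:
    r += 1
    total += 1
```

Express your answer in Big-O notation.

Each loop level contributes: √n. Multiplying the contributions gives O(√n).

Answer: O(√n)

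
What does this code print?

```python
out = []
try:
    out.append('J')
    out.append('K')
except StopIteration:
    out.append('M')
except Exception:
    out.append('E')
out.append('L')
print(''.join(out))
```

Execution trace: 'J' (try body) → 'K' (try body, no exception) → 'L' (after the try/except). Output: JKL

Answer: JKL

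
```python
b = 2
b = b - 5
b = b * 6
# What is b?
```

Trace:
`b = 2` → b = 2
`b = b - 5` → b = -3
`b = b * 6` → b = -18
So b = -18

Answer: -18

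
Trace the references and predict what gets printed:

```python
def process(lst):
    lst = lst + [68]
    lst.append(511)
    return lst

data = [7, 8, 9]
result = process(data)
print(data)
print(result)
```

Key concept: rebinding parameter vs mutation.
Step by step:
`data = [7, 8, 9]` → data = [7, 8, 9]
`result = process(data)` → result = [7, 8, 9, 68, 511]
`print(data)` → prints [7, 8, 9]
`print(result)` → prints [7, 8, 9, 68, 511]

Answer:
[7, 8, 9]
[7, 8, 9, 68, 511]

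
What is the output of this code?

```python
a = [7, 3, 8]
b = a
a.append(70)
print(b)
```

Key concept: basic list aliasing.
Step by step:
`a = [7, 3, 8]` → a = [7, 3, 8]
`b = a` → b = [7, 3, 8] (same object as a)
`a.append(70)` → a = [7, 3, 8, 70] (same object as b); b = [7, 3, 8, 70] (same object as a)
`print(b)` → prints [7, 3, 8, 70]

Answer: [7, 3, 8, 70]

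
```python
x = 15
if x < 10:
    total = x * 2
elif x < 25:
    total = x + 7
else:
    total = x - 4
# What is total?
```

Trace:
`x = 15` → x = 15
`if x < 10: ...` → x < 10 is False, x < 25 is True → total = 22
So total = 22

Answer: 22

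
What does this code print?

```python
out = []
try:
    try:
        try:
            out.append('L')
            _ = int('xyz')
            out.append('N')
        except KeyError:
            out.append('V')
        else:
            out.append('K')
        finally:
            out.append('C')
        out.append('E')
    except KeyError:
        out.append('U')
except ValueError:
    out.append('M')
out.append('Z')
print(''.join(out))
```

Execution trace: 'L' (inner try body) → 'C' (inner finally) → 'M' (outer except ValueError) → 'Z' (after the try/except). Output: LCMZ

Answer: LCMZ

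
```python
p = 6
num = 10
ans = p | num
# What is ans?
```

Trace:
`p = 6` → p = 6
`num = 10` → num = 10
`ans = p | num` → ans = 14
So ans = 14

Answer: 14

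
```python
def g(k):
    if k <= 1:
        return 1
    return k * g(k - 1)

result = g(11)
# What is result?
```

g(11) = 11 * 10 * 9 * 8 * 7 * 6 * 5 * 4 * 3 * 2 * 1 = 39916800

Answer: 39916800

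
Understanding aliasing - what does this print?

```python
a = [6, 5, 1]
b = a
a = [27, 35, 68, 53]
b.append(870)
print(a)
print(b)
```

Key concept: rebinding vs mutation: a is rebound to a new list, b still points at the original.
Step by step:
`a = [6, 5, 1]` → a = [6, 5, 1]
`b = a` → b = [6, 5, 1] (same object as a)
`a = [27, 35, 68, 53]` → a = [27, 35, 68, 53]
`b.append(870)` → b = [6, 5, 1, 870]
`print(a)` → prints [27, 35, 68, 53]
`print(b)` → prints [6, 5, 1, 870]

Answer:
[27, 35, 68, 53]
[6, 5, 1, 870]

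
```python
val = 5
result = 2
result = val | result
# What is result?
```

Trace:
`val = 5` → val = 5
`result = 2` → result = 2
`result = val | result` → result = 7
So result = 7

Answer: 7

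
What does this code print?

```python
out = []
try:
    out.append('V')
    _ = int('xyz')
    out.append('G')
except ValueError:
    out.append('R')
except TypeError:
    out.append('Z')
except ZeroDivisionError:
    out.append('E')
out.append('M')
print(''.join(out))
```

Execution trace: 'V' (try body) → 'R' (except ValueError) → 'M' (after the try/except). Output: VRM

Answer: VRM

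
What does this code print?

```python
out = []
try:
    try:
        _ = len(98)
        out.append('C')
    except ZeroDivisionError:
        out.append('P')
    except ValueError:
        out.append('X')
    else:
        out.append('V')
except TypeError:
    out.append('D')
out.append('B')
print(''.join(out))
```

Execution trace: 'D' (outer except TypeError) → 'B' (after the try/except). Output: DB

Answer: DB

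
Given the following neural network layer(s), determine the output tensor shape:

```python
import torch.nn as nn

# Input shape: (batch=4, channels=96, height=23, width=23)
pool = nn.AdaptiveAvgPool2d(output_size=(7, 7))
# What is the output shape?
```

Input: (4, 96, 23, 23) -> Output: (4, 96, 7, 7)

Answer: (4, 96, 7, 7)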